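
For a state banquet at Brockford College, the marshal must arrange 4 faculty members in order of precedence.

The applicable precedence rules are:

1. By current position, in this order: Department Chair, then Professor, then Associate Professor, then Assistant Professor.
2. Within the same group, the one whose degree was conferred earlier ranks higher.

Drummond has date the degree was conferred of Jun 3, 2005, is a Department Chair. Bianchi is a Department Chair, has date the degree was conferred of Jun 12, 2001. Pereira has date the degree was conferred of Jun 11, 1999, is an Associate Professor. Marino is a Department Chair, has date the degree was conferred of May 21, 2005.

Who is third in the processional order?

Drummond

By current position: Bianchi, Marino and Drummond (Department Chair); then Pereira (Associate Professor).
Among Bianchi, Marino and Drummond, by date the degree was conferred (earlier first): Bianchi (Jun 12, 2001) before Marino (May 21, 2005) before Drummond (Jun 3, 2005).
Order: Bianchi, Marino, Drummond, Pereira.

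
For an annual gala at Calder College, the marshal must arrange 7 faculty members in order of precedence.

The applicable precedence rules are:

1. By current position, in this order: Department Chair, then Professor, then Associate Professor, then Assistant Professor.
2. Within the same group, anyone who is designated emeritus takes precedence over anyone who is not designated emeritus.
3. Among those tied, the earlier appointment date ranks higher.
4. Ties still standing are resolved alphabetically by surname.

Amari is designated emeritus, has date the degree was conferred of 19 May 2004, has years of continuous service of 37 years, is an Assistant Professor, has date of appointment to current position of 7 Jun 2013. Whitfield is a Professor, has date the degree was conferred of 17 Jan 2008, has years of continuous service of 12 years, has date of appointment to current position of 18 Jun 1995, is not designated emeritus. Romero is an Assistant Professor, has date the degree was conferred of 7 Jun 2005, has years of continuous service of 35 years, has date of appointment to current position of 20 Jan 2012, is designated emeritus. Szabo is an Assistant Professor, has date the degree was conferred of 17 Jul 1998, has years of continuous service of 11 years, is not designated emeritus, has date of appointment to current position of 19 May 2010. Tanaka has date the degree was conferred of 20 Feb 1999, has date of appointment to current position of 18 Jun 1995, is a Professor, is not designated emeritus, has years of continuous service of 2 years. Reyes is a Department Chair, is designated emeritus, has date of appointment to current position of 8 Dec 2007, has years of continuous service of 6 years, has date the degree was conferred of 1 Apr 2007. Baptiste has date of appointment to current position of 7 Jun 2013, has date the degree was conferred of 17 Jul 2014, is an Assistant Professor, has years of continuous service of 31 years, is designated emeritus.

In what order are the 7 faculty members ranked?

Reyes, Tanaka, Whitfield, Romero, Amari, Baptiste, Szabo

By current position: Reyes (Department Chair); then Tanaka and Whitfield (Professor); then Romero, Amari, Baptiste and Szabo (Assistant Professor).
Tanaka and Whitfield are each not designated emeritus, so the next rule applies.
Tanaka and Whitfield both have date of appointment to current position 18 Jun 1995, so the next rule applies.
Among Tanaka and Whitfield, alphabetically by surname: Tanaka before Whitfield.
Among Romero, Amari, Baptiste and Szabo, designated emeritus before not designated emeritus: Romero, Amari and Baptiste (designated emeritus) before Szabo (not designated emeritus).
Among Romero, Amari and Baptiste, by date of appointment to current position (earlier first): Romero (20 Jan 2012) before Amari and Baptiste (7 Jun 2013).
Among Amari and Baptiste, alphabetically by surname: Amari before Baptiste.
Full order: Reyes, Tanaka, Whitfield, Romero, Amari, Baptiste, Szabo.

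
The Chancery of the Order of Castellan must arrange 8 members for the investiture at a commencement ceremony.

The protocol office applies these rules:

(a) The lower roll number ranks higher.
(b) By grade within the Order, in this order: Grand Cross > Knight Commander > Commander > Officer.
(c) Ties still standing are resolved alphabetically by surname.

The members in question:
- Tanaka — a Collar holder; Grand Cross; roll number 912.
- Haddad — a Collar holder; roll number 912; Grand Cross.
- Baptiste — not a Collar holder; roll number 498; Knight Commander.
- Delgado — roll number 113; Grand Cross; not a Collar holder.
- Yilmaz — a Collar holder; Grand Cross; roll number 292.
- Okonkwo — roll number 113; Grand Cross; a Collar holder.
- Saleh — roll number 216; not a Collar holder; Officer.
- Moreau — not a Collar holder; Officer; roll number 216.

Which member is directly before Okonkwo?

By roll number (lower first): Delgado and Okonkwo (both 113); then Moreau and Saleh (both 216); then Yilmaz (292); then Baptiste (498); then Haddad and Tanaka (both 912).
Delgado and Okonkwo are each Grand Cross, so the next rule applies.
Among Delgado and Okonkwo, alphabetically by surname: Delgado before Okonkwo.
Moreau and Saleh are each Officer, so the next rule applies.
Among Moreau and Saleh, alphabetically by surname: Moreau before Saleh.
Haddad and Tanaka are each Grand Cross, so the next rule applies.
Among Haddad and Tanaka, alphabetically by surname: Haddad before Tanaka.
Order: Delgado, Okonkwo, Moreau, Saleh, Yilmaz, Baptiste, Haddad, Tanaka.

Delgado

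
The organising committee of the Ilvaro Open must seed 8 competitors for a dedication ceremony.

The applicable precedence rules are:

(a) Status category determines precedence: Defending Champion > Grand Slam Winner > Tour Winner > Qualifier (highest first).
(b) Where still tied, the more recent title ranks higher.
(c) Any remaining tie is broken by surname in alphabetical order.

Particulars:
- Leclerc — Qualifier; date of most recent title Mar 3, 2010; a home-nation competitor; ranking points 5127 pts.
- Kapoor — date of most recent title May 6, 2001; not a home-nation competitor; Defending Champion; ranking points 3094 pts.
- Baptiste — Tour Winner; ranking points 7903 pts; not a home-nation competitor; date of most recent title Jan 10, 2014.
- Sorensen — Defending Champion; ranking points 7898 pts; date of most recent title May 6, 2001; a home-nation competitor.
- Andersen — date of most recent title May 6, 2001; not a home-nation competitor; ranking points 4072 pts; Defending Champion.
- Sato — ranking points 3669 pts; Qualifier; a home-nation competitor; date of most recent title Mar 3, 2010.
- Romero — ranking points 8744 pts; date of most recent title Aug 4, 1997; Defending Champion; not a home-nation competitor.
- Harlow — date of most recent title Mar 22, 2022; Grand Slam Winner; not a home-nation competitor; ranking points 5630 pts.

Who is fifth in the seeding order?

Harlow

By status category: Andersen, Kapoor, Sorensen and Romero (Defending Champion); then Harlow (Grand Slam Winner); then Baptiste (Tour Winner); then Leclerc and Sato (Qualifier).
Among Andersen, Kapoor, Sorensen and Romero, by date of most recent title (later first): Andersen, Kapoor and Sorensen (May 6, 2001) before Romero (Aug 4, 1997).
Among Andersen, Kapoor and Sorensen, alphabetically by surname: Andersen before Kapoor before Sorensen.
Leclerc and Sato both have date of most recent title Mar 3, 2010, so the next rule applies.
Among Leclerc and Sato, alphabetically by surname: Leclerc before Sato.
Order: Andersen, Kapoor, Sorensen, Romero, Harlow, Baptiste, Leclerc, Sato.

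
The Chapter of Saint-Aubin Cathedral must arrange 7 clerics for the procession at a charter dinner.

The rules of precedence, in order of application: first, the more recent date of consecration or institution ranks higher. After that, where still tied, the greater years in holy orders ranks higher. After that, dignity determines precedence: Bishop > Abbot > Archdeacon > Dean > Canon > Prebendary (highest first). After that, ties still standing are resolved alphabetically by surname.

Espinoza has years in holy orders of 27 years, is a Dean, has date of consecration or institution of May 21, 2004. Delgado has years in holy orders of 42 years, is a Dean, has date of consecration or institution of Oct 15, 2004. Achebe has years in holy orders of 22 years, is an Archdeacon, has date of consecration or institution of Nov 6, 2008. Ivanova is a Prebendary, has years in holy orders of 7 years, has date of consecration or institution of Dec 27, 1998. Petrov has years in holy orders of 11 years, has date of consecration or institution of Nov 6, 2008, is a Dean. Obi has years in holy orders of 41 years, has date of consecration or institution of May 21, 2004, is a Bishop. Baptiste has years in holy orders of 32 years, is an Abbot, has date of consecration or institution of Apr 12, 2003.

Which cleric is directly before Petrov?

By date of consecration or institution (later first): Achebe and Petrov (both Nov 6, 2008); then Delgado (Oct 15, 2004); then Obi and Espinoza (both May 21, 2004); then Baptiste (Apr 12, 2003); then Ivanova (Dec 27, 1998).
Among Achebe and Petrov, by years in holy orders (higher first): Achebe (22 years) before Petrov (11 years).
Among Obi and Espinoza, by years in holy orders (higher first): Obi (41 years) before Espinoza (27 years).
Order: Achebe, Petrov, Delgado, Obi, Espinoza, Baptiste, Ivanova.

Achebe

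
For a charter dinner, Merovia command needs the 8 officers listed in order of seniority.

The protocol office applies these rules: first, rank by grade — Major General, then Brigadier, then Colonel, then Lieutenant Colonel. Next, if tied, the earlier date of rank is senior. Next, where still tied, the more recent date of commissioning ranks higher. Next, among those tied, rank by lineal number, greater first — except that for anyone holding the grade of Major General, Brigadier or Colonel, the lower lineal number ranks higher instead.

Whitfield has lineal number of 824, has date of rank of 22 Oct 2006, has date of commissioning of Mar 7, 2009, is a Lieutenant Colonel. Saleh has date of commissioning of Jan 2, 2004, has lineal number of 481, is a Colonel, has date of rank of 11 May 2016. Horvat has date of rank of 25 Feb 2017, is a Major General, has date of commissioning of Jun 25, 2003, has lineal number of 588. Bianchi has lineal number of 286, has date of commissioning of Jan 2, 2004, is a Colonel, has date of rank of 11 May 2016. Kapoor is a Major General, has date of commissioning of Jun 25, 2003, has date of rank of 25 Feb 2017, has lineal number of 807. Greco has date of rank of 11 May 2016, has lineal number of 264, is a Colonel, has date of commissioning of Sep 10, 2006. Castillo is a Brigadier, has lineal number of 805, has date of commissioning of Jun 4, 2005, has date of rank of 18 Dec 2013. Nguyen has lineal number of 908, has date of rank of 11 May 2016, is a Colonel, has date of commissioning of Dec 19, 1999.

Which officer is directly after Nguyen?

By grade: Horvat and Kapoor (Major General); then Castillo (Brigadier); then Greco, Bianchi, Saleh and Nguyen (Colonel); then Whitfield (Lieutenant Colonel).
Horvat and Kapoor both have date of rank 25 Feb 2017, so the next rule applies.
Horvat and Kapoor both have date of commissioning Jun 25, 2003, so the next rule applies.
Among Horvat and Kapoor, by lineal number (lower first) (reversed rule for this group): Horvat (588) before Kapoor (807).
Greco, Bianchi, Saleh and Nguyen all have date of rank 11 May 2016, so the next rule applies.
Among Greco, Bianchi, Saleh and Nguyen, by date of commissioning (later first): Greco (Sep 10, 2006) before Bianchi and Saleh (Jan 2, 2004) before Nguyen (Dec 19, 1999).
Among Bianchi and Saleh, by lineal number (lower first) (reversed rule for this group): Bianchi (286) before Saleh (481).
Order: Horvat, Kapoor, Castillo, Greco, Bianchi, Saleh, Nguyen, Whitfield.

Whitfield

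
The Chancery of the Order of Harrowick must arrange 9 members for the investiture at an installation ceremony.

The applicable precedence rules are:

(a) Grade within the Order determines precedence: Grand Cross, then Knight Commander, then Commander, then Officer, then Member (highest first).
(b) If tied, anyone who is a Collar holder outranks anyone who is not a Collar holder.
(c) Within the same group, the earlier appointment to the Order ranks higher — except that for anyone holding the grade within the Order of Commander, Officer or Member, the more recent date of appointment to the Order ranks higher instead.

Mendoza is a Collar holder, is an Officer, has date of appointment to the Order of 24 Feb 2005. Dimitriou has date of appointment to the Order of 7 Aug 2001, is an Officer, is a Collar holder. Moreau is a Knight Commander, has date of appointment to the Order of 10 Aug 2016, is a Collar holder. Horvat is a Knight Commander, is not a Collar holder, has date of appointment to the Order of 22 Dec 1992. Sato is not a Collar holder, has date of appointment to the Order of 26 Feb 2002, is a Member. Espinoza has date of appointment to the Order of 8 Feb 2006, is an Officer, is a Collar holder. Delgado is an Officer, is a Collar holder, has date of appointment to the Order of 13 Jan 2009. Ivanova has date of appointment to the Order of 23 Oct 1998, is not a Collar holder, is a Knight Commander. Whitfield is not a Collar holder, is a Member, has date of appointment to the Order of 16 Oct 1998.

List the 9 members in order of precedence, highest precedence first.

By grade within the Order: Moreau, Horvat and Ivanova (Knight Commander); then Delgado, Espinoza, Mendoza and Dimitriou (Officer); then Sato and Whitfield (Member).
Among Moreau, Horvat and Ivanova, a Collar holder before not a Collar holder: Moreau (a Collar holder) before Horvat and Ivanova (not a Collar holder).
Among Horvat and Ivanova, by date of appointment to the Order (earlier first): Horvat (22 Dec 1992) before Ivanova (23 Oct 1998).
Delgado, Espinoza, Mendoza and Dimitriou are each a Collar holder, so the next rule applies.
Among Delgado, Espinoza, Mendoza and Dimitriou, by date of appointment to the Order (later first) (reversed rule for this group): Delgado (13 Jan 2009) before Espinoza (8 Feb 2006) before Mendoza (24 Feb 2005) before Dimitriou (7 Aug 2001).
Sato and Whitfield are each not a Collar holder, so the next rule applies.
Among Sato and Whitfield, by date of appointment to the Order (later first) (reversed rule for this group): Sato (26 Feb 2002) before Whitfield (16 Oct 1998).
Full order: Moreau, Horvat, Ivanova, Delgado, Espinoza, Mendoza, Dimitriou, Sato, Whitfield.

Moreau, Horvat, Ivanova, Delgado, Espinoza, Mendoza, Dimitriou, Sato, Whitfield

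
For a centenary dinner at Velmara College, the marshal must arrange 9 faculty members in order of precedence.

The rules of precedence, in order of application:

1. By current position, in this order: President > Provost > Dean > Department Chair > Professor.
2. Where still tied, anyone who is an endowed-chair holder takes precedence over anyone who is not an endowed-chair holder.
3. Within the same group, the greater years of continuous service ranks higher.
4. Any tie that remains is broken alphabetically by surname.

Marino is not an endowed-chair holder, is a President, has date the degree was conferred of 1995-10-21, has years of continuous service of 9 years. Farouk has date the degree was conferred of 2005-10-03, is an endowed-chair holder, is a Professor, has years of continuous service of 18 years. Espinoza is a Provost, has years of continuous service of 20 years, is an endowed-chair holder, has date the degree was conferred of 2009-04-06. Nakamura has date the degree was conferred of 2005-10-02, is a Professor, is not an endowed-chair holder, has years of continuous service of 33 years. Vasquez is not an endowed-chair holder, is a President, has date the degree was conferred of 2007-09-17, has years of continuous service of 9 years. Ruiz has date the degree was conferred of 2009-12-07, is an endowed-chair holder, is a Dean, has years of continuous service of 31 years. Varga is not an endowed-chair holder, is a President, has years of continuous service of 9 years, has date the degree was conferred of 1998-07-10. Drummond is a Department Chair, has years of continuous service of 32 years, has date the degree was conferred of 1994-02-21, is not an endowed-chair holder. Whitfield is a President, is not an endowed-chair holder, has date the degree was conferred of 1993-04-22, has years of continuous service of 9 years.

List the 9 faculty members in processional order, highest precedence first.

Marino, Varga, Vasquez, Whitfield, Espinoza, Ruiz, Drummond, Farouk, Nakamura

By current position: Marino, Varga, Vasquez and Whitfield (President); then Espinoza (Provost); then Ruiz (Dean); then Drummond (Department Chair); then Farouk and Nakamura (Professor).
Marino, Varga, Vasquez and Whitfield are each not an endowed-chair holder, so the next rule applies.
Marino, Varga, Vasquez and Whitfield all have years of continuous service 9 years, so the next rule applies.
Among Marino, Varga, Vasquez and Whitfield, alphabetically by surname: Marino before Varga before Vasquez before Whitfield.
Among Farouk and Nakamura, an endowed-chair holder before not an endowed-chair holder: Farouk (an endowed-chair holder) before Nakamura (not an endowed-chair holder).
Full order: Marino, Varga, Vasquez, Whitfield, Espinoza, Ruiz, Drummond, Farouk, Nakamura.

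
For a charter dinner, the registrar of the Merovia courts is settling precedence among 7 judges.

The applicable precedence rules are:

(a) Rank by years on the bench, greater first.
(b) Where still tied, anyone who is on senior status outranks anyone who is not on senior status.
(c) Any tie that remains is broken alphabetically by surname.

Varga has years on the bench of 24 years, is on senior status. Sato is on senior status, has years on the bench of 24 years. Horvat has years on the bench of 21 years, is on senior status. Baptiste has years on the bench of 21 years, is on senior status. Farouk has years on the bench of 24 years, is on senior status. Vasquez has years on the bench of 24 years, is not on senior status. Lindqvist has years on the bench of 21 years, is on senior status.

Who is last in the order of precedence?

By years on the bench (higher first): Farouk, Sato, Varga and Vasquez (each 24 years); then Baptiste, Horvat and Lindqvist (each 21 years).
Among Farouk, Sato, Varga and Vasquez, on senior status before not on senior status: Farouk, Sato and Varga (on senior status) before Vasquez (not on senior status).
Among Farouk, Sato and Varga, alphabetically by surname: Farouk before Sato before Varga.
Baptiste, Horvat and Lindqvist are each on senior status, so the next rule applies.
Among Baptiste, Horvat and Lindqvist, alphabetically by surname: Baptiste before Horvat before Lindqvist.
Order: Farouk, Sato, Varga, Vasquez, Baptiste, Horvat, Lindqvist.

Lindqvist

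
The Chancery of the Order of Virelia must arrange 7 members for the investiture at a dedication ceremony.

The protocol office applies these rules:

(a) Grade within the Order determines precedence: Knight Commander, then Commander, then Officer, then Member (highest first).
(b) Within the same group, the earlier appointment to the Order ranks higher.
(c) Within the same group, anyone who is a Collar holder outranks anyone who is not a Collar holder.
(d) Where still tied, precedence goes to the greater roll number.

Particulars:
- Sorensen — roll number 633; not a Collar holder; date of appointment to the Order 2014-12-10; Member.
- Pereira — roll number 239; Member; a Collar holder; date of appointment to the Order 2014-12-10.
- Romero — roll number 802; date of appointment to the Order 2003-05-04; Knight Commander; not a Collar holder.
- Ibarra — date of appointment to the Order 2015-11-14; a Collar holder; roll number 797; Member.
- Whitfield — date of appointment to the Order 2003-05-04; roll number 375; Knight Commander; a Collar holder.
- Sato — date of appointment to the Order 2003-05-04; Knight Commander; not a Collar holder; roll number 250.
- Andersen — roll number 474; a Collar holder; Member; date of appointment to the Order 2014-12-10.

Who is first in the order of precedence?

Whitfield

By grade within the Order: Whitfield, Romero and Sato (Knight Commander); then Andersen, Pereira, Sorensen and Ibarra (Member).
Whitfield, Romero and Sato all have date of appointment to the Order 2003-05-04, so the next rule applies.
Among Whitfield, Romero and Sato, a Collar holder before not a Collar holder: Whitfield (a Collar holder) before Romero and Sato (not a Collar holder).
Among Romero and Sato, by roll number (higher first): Romero (802) before Sato (250).
Among Andersen, Pereira, Sorensen and Ibarra, by date of appointment to the Order (earlier first): Andersen, Pereira and Sorensen (2014-12-10) before Ibarra (2015-11-14).
Among Andersen, Pereira and Sorensen, a Collar holder before not a Collar holder: Andersen and Pereira (a Collar holder) before Sorensen (not a Collar holder).
Among Andersen and Pereira, by roll number (higher first): Andersen (474) before Pereira (239).
Order: Whitfield, Romero, Sato, Andersen, Pereira, Sorensen, Ibarra.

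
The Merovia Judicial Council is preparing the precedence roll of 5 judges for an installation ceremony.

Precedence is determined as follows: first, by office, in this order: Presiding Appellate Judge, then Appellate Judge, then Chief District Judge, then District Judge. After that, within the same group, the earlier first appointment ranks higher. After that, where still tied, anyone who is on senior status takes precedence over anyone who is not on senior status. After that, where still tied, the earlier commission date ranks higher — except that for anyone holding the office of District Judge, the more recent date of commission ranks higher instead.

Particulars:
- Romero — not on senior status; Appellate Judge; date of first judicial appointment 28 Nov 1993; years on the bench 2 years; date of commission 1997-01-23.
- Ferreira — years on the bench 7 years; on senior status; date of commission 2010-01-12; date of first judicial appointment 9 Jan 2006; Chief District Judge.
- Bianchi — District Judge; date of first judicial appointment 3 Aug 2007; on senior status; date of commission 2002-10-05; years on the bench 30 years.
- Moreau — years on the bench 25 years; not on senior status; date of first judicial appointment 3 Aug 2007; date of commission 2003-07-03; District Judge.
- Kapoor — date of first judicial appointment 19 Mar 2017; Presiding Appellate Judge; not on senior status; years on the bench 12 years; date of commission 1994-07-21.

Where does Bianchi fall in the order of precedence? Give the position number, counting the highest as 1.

4

By office: Kapoor (Presiding Appellate Judge); then Romero (Appellate Judge); then Ferreira (Chief District Judge); then Bianchi and Moreau (District Judge).
Bianchi and Moreau both have date of first judicial appointment 3 Aug 2007, so the next rule applies.
Among Bianchi and Moreau, on senior status before not on senior status: Bianchi (on senior status) before Moreau (not on senior status).
Order: Kapoor, Romero, Ferreira, Bianchi, Moreau. So position 4.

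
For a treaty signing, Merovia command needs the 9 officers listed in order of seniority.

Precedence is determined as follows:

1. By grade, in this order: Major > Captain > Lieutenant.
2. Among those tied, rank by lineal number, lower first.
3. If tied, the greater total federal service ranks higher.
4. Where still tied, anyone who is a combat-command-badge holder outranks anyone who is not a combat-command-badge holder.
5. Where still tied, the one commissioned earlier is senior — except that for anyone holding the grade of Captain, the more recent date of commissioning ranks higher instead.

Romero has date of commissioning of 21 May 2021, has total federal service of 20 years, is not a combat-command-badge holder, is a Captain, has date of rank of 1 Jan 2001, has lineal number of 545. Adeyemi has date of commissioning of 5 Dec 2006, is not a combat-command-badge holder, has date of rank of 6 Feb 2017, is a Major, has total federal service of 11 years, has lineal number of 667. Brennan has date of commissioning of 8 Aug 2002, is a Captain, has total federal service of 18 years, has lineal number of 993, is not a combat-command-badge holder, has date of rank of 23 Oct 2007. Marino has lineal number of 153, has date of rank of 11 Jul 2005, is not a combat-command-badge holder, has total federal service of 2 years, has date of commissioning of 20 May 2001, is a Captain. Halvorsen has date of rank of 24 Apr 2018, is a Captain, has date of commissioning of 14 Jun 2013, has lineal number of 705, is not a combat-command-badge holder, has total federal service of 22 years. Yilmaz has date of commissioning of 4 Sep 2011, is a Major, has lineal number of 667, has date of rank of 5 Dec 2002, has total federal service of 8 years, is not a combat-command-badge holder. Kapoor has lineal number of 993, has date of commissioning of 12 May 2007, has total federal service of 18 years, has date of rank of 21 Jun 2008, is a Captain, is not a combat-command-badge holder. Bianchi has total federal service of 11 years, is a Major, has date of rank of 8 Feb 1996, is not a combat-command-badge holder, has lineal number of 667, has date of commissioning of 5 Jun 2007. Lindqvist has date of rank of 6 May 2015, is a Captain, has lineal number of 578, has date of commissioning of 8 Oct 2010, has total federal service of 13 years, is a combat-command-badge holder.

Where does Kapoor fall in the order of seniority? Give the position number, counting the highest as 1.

By grade: Adeyemi, Bianchi and Yilmaz (Major); then Marino, Romero, Lindqvist, Halvorsen, Kapoor and Brennan (Captain).
Adeyemi, Bianchi and Yilmaz all have lineal number 667, so the next rule applies.
Among Adeyemi, Bianchi and Yilmaz, by total federal service (higher first): Adeyemi and Bianchi (11 years) before Yilmaz (8 years).
Adeyemi and Bianchi are each not a combat-command-badge holder, so the next rule applies.
Among Adeyemi and Bianchi, by date of commissioning (earlier first): Adeyemi (5 Dec 2006) before Bianchi (5 Jun 2007).
Among Marino, Romero, Lindqvist, Halvorsen, Kapoor and Brennan, by lineal number (lower first): Marino (153) before Romero (545) before Lindqvist (578) before Halvorsen (705) before Kapoor and Brennan (993).
Kapoor and Brennan both have total federal service 18 years, so the next rule applies.
Kapoor and Brennan are each not a combat-command-badge holder, so the next rule applies.
Among Kapoor and Brennan, by date of commissioning (later first) (reversed rule for this group): Kapoor (12 May 2007) before Brennan (8 Aug 2002).
Order: Adeyemi, Bianchi, Yilmaz, Marino, Romero, Lindqvist, Halvorsen, Kapoor, Brennan. So position 8.

8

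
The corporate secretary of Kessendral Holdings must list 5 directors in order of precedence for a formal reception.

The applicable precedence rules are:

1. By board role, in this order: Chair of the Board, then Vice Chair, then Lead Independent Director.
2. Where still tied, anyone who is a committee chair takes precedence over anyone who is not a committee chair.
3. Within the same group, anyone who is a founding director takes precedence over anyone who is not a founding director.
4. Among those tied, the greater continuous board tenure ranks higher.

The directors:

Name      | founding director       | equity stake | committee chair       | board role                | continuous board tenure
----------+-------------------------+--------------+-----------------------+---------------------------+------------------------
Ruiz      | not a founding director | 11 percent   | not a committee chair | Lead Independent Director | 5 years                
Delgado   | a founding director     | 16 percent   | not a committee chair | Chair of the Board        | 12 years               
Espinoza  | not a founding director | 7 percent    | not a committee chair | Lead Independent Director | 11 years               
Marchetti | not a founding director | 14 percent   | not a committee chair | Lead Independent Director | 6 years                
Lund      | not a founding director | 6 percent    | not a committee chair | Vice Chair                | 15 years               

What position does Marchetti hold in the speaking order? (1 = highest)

By board role: Delgado (Chair of the Board); then Lund (Vice Chair); then Espinoza, Marchetti and Ruiz (Lead Independent Director).
Espinoza, Marchetti and Ruiz are each not a committee chair, so the next rule applies.
Espinoza, Marchetti and Ruiz are each not a founding director, so the next rule applies.
Among Espinoza, Marchetti and Ruiz, by continuous board tenure (higher first): Espinoza (11 years) before Marchetti (6 years) before Ruiz (5 years).
Order: Delgado, Lund, Espinoza, Marchetti, Ruiz. So position 4.

4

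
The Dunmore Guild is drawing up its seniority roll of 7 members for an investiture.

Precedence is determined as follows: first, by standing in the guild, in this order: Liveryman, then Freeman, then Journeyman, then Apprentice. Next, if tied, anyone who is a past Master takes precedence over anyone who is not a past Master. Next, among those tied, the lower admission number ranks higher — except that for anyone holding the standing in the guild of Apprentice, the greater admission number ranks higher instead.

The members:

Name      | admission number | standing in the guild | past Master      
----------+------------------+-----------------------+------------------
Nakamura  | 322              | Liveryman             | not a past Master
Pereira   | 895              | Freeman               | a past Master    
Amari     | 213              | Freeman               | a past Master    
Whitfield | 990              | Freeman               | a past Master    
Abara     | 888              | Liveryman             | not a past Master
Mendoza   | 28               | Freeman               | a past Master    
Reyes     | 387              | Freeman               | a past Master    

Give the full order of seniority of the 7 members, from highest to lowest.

Nakamura, Abara, Mendoza, Amari, Reyes, Pereira, Whitfield

By standing in the guild: Nakamura and Abara (Liveryman); then Mendoza, Amari, Reyes, Pereira and Whitfield (Freeman).
Nakamura and Abara are each not a past Master, so the next rule applies.
Among Nakamura and Abara, by admission number (lower first): Nakamura (322) before Abara (888).
Mendoza, Amari, Reyes, Pereira and Whitfield are each a past Master, so the next rule applies.
Among Mendoza, Amari, Reyes, Pereira and Whitfield, by admission number (lower first): Mendoza (28) before Amari (213) before Reyes (387) before Pereira (895) before Whitfield (990).
Full order: Nakamura, Abara, Mendoza, Amari, Reyes, Pereira, Whitfield.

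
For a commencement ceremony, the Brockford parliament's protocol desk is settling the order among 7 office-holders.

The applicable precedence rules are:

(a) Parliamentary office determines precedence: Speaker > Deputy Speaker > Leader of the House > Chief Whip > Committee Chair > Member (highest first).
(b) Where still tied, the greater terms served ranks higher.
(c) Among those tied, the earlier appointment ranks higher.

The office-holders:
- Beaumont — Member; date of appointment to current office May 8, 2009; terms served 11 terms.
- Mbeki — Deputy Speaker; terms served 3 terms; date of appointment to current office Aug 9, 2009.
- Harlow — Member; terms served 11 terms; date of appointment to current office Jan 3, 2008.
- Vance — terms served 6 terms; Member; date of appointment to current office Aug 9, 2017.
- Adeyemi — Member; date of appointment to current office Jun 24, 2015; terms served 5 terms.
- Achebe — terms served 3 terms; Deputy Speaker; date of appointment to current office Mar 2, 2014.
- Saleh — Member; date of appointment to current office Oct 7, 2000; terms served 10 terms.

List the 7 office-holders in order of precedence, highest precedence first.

By parliamentary office: Mbeki and Achebe (Deputy Speaker); then Harlow, Beaumont, Saleh, Vance and Adeyemi (Member).
Mbeki and Achebe both have terms served 3 terms, so the next rule applies.
Among Mbeki and Achebe, by date of appointment to current office (earlier first): Mbeki (Aug 9, 2009) before Achebe (Mar 2, 2014).
Among Harlow, Beaumont, Saleh, Vance and Adeyemi, by terms served (higher first): Harlow and Beaumont (11 terms) before Saleh (10 terms) before Vance (6 terms) before Adeyemi (5 terms).
Among Harlow and Beaumont, by date of appointment to current office (earlier first): Harlow (Jan 3, 2008) before Beaumont (May 8, 2009).
Full order: Mbeki, Achebe, Harlow, Beaumont, Saleh, Vance, Adeyemi.

Mbeki, Achebe, Harlow, Beaumont, Saleh, Vance, Adeyemi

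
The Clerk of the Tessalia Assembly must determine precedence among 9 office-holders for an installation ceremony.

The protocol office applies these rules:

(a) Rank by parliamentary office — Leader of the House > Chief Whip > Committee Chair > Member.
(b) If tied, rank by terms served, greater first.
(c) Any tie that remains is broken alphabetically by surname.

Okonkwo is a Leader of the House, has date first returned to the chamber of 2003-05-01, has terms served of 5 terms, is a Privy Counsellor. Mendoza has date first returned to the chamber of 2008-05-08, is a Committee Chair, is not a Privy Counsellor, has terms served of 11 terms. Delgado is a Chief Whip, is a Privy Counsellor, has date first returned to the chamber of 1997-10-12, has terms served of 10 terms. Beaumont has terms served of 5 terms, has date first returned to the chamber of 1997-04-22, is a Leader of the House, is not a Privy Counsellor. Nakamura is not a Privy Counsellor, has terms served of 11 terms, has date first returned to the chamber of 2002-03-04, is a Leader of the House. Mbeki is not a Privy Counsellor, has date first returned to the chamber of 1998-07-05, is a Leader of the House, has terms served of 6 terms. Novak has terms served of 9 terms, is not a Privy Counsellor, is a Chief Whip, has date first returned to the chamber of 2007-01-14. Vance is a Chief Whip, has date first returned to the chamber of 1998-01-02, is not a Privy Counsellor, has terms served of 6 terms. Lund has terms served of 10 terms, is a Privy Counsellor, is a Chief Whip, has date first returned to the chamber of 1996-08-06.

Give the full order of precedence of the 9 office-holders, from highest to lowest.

By parliamentary office: Nakamura, Mbeki, Beaumont and Okonkwo (Leader of the House); then Delgado, Lund, Novak and Vance (Chief Whip); then Mendoza (Committee Chair).
Among Nakamura, Mbeki, Beaumont and Okonkwo, by terms served (higher first): Nakamura (11 terms) before Mbeki (6 terms) before Beaumont and Okonkwo (5 terms).
Among Beaumont and Okonkwo, alphabetically by surname: Beaumont before Okonkwo.
Among Delgado, Lund, Novak and Vance, by terms served (higher first): Delgado and Lund (10 terms) before Novak (9 terms) before Vance (6 terms).
Among Delgado and Lund, alphabetically by surname: Delgado before Lund.
Full order: Nakamura, Mbeki, Beaumont, Okonkwo, Delgado, Lund, Novak, Vance, Mendoza.

Nakamura, Mbeki, Beaumont, Okonkwo, Delgado, Lund, Novak, Vance, Mendoza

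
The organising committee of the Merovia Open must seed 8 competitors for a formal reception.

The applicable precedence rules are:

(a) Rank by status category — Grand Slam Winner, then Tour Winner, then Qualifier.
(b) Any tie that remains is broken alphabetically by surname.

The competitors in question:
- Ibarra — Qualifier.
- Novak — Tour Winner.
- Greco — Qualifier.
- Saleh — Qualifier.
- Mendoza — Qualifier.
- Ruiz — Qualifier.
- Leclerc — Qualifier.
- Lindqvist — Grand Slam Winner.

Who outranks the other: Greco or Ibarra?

By status category: Lindqvist (Grand Slam Winner); then Novak (Tour Winner); then Greco, Ibarra, Leclerc, Mendoza, Ruiz and Saleh (Qualifier).
Among Greco, Ibarra, Leclerc, Mendoza, Ruiz and Saleh, alphabetically by surname: Greco before Ibarra before Leclerc before Mendoza before Ruiz before Saleh.
So Greco takes precedence.

Greco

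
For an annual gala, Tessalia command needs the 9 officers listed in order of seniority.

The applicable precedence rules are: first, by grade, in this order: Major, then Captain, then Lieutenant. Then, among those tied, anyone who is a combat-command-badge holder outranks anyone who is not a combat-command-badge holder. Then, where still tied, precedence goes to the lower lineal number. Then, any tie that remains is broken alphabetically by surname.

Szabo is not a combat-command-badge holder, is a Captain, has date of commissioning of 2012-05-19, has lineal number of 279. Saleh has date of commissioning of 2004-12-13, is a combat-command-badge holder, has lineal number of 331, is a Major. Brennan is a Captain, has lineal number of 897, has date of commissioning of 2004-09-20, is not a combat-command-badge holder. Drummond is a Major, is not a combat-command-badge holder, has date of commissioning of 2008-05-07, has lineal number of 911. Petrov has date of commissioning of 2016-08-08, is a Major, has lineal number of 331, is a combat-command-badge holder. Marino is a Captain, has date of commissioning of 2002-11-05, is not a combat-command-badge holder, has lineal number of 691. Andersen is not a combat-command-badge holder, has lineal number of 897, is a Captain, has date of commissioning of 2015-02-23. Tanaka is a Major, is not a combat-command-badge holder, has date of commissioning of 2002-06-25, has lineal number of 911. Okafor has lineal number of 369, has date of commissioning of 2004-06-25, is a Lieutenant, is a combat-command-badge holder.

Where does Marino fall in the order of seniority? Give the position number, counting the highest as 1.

6

By grade: Petrov, Saleh, Drummond and Tanaka (Major); then Szabo, Marino, Andersen and Brennan (Captain); then Okafor (Lieutenant).
Among Petrov, Saleh, Drummond and Tanaka, a combat-command-badge holder before not a combat-command-badge holder: Petrov and Saleh (a combat-command-badge holder) before Drummond and Tanaka (not a combat-command-badge holder).
Petrov and Saleh both have lineal number 331, so the next rule applies.
Among Petrov and Saleh, alphabetically by surname: Petrov before Saleh.
Drummond and Tanaka both have lineal number 911, so the next rule applies.
Among Drummond and Tanaka, alphabetically by surname: Drummond before Tanaka.
Szabo, Marino, Andersen and Brennan are each not a combat-command-badge holder, so the next rule applies.
Among Szabo, Marino, Andersen and Brennan, by lineal number (lower first): Szabo (279) before Marino (691) before Andersen and Brennan (897).
Among Andersen and Brennan, alphabetically by surname: Andersen before Brennan.
Order: Petrov, Saleh, Drummond, Tanaka, Szabo, Marino, Andersen, Brennan, Okafor. So position 6.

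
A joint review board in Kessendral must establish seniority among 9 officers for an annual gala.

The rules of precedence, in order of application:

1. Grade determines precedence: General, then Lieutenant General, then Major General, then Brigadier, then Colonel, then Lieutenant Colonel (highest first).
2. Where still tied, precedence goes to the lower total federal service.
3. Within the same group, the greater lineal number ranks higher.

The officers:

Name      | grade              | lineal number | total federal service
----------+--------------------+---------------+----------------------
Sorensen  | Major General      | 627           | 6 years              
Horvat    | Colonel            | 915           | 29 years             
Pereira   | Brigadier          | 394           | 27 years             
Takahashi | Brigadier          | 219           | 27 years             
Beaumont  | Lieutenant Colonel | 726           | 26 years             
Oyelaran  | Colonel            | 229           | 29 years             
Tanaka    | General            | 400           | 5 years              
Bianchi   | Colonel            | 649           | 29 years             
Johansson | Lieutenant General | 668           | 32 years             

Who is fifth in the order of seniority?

Takahashi

By grade: Tanaka (General); then Johansson (Lieutenant General); then Sorensen (Major General); then Pereira and Takahashi (Brigadier); then Horvat, Bianchi and Oyelaran (Colonel); then Beaumont (Lieutenant Colonel).
Pereira and Takahashi both have total federal service 27 years, so the next rule applies.
Among Pereira and Takahashi, by lineal number (higher first): Pereira (394) before Takahashi (219).
Horvat, Bianchi and Oyelaran all have total federal service 29 years, so the next rule applies.
Among Horvat, Bianchi and Oyelaran, by lineal number (higher first): Horvat (915) before Bianchi (649) before Oyelaran (229).
Order: Tanaka, Johansson, Sorensen, Pereira, Takahashi, Horvat, Bianchi, Oyelaran, Beaumont.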